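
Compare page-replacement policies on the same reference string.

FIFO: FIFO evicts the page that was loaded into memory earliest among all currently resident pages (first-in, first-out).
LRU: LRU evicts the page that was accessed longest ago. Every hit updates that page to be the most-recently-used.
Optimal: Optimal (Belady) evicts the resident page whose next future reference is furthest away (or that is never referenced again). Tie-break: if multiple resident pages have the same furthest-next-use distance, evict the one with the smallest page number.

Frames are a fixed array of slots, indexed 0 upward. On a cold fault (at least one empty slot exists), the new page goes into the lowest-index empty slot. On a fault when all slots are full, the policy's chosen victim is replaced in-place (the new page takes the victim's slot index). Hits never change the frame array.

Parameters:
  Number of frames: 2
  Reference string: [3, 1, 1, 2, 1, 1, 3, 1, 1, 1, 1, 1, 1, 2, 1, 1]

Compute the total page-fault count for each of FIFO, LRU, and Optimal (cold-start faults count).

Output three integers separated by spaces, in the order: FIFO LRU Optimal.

Answer: 6 5 5

Derivation:
--- FIFO ---
  step 0: ref 3 -> FAULT, frames=[3,-] (faults so far: 1)
  step 1: ref 1 -> FAULT, frames=[3,1] (faults so far: 2)
  step 2: ref 1 -> HIT, frames=[3,1] (faults so far: 2)
  step 3: ref 2 -> FAULT, evict 3, frames=[2,1] (faults so far: 3)
  step 4: ref 1 -> HIT, frames=[2,1] (faults so far: 3)
  step 5: ref 1 -> HIT, frames=[2,1] (faults so far: 3)
  step 6: ref 3 -> FAULT, evict 1, frames=[2,3] (faults so far: 4)
  step 7: ref 1 -> FAULT, evict 2, frames=[1,3] (faults so far: 5)
  step 8: ref 1 -> HIT, frames=[1,3] (faults so far: 5)
  step 9: ref 1 -> HIT, frames=[1,3] (faults so far: 5)
  step 10: ref 1 -> HIT, frames=[1,3] (faults so far: 5)
  step 11: ref 1 -> HIT, frames=[1,3] (faults so far: 5)
  step 12: ref 1 -> HIT, frames=[1,3] (faults so far: 5)
  step 13: ref 2 -> FAULT, evict 3, frames=[1,2] (faults so far: 6)
  step 14: ref 1 -> HIT, frames=[1,2] (faults so far: 6)
  step 15: ref 1 -> HIT, frames=[1,2] (faults so far: 6)
  FIFO total faults: 6
--- LRU ---
  step 0: ref 3 -> FAULT, frames=[3,-] (faults so far: 1)
  step 1: ref 1 -> FAULT, frames=[3,1] (faults so far: 2)
  step 2: ref 1 -> HIT, frames=[3,1] (faults so far: 2)
  step 3: ref 2 -> FAULT, evict 3, frames=[2,1] (faults so far: 3)
  step 4: ref 1 -> HIT, frames=[2,1] (faults so far: 3)
  step 5: ref 1 -> HIT, frames=[2,1] (faults so far: 3)
  step 6: ref 3 -> FAULT, evict 2, frames=[3,1] (faults so far: 4)
  step 7: ref 1 -> HIT, frames=[3,1] (faults so far: 4)
  step 8: ref 1 -> HIT, frames=[3,1] (faults so far: 4)
  step 9: ref 1 -> HIT, frames=[3,1] (faults so far: 4)
  step 10: ref 1 -> HIT, frames=[3,1] (faults so far: 4)
  step 11: ref 1 -> HIT, frames=[3,1] (faults so far: 4)
  step 12: ref 1 -> HIT, frames=[3,1] (faults so far: 4)
  step 13: ref 2 -> FAULT, evict 3, frames=[2,1] (faults so far: 5)
  step 14: ref 1 -> HIT, frames=[2,1] (faults so far: 5)
  step 15: ref 1 -> HIT, frames=[2,1] (faults so far: 5)
  LRU total faults: 5
--- Optimal ---
  step 0: ref 3 -> FAULT, frames=[3,-] (faults so far: 1)
  step 1: ref 1 -> FAULT, frames=[3,1] (faults so far: 2)
  step 2: ref 1 -> HIT, frames=[3,1] (faults so far: 2)
  step 3: ref 2 -> FAULT, evict 3, frames=[2,1] (faults so far: 3)
  step 4: ref 1 -> HIT, frames=[2,1] (faults so far: 3)
  step 5: ref 1 -> HIT, frames=[2,1] (faults so far: 3)
  step 6: ref 3 -> FAULT, evict 2, frames=[3,1] (faults so far: 4)
  step 7: ref 1 -> HIT, frames=[3,1] (faults so far: 4)
  step 8: ref 1 -> HIT, frames=[3,1] (faults so far: 4)
  step 9: ref 1 -> HIT, frames=[3,1] (faults so far: 4)
  step 10: ref 1 -> HIT, frames=[3,1] (faults so far: 4)
  step 11: ref 1 -> HIT, frames=[3,1] (faults so far: 4)
  step 12: ref 1 -> HIT, frames=[3,1] (faults so far: 4)
  step 13: ref 2 -> FAULT, evict 3, frames=[2,1] (faults so far: 5)
  step 14: ref 1 -> HIT, frames=[2,1] (faults so far: 5)
  step 15: ref 1 -> HIT, frames=[2,1] (faults so far: 5)
  Optimal total faults: 5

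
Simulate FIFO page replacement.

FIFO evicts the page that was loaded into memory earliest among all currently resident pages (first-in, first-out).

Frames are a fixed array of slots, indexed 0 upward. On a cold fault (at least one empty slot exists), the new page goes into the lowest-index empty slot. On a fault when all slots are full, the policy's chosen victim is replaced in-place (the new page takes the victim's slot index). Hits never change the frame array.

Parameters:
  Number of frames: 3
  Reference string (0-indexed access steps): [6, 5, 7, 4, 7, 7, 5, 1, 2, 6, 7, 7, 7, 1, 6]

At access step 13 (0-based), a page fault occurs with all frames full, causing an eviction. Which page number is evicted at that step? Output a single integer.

Step 0: ref 6 -> FAULT, frames=[6,-,-]
Step 1: ref 5 -> FAULT, frames=[6,5,-]
Step 2: ref 7 -> FAULT, frames=[6,5,7]
Step 3: ref 4 -> FAULT, evict 6, frames=[4,5,7]
Step 4: ref 7 -> HIT, frames=[4,5,7]
Step 5: ref 7 -> HIT, frames=[4,5,7]
Step 6: ref 5 -> HIT, frames=[4,5,7]
Step 7: ref 1 -> FAULT, evict 5, frames=[4,1,7]
Step 8: ref 2 -> FAULT, evict 7, frames=[4,1,2]
Step 9: ref 6 -> FAULT, evict 4, frames=[6,1,2]
Step 10: ref 7 -> FAULT, evict 1, frames=[6,7,2]
Step 11: ref 7 -> HIT, frames=[6,7,2]
Step 12: ref 7 -> HIT, frames=[6,7,2]
Step 13: ref 1 -> FAULT, evict 2, frames=[6,7,1]
At step 13: evicted page 2

Answer: 2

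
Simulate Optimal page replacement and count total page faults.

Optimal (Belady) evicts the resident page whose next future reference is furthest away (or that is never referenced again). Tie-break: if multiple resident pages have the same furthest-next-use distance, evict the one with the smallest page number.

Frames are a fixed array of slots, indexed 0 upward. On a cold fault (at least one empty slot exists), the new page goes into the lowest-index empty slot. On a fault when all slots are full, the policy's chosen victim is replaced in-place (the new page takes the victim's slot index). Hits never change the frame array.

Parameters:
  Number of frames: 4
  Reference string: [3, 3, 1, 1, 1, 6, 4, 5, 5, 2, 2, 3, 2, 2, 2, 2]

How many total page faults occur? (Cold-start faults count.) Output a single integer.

Answer: 6

Derivation:
Step 0: ref 3 → FAULT, frames=[3,-,-,-]
Step 1: ref 3 → HIT, frames=[3,-,-,-]
Step 2: ref 1 → FAULT, frames=[3,1,-,-]
Step 3: ref 1 → HIT, frames=[3,1,-,-]
Step 4: ref 1 → HIT, frames=[3,1,-,-]
Step 5: ref 6 → FAULT, frames=[3,1,6,-]
Step 6: ref 4 → FAULT, frames=[3,1,6,4]
Step 7: ref 5 → FAULT (evict 1), frames=[3,5,6,4]
Step 8: ref 5 → HIT, frames=[3,5,6,4]
Step 9: ref 2 → FAULT (evict 4), frames=[3,5,6,2]
Step 10: ref 2 → HIT, frames=[3,5,6,2]
Step 11: ref 3 → HIT, frames=[3,5,6,2]
Step 12: ref 2 → HIT, frames=[3,5,6,2]
Step 13: ref 2 → HIT, frames=[3,5,6,2]
Step 14: ref 2 → HIT, frames=[3,5,6,2]
Step 15: ref 2 → HIT, frames=[3,5,6,2]
Total faults: 6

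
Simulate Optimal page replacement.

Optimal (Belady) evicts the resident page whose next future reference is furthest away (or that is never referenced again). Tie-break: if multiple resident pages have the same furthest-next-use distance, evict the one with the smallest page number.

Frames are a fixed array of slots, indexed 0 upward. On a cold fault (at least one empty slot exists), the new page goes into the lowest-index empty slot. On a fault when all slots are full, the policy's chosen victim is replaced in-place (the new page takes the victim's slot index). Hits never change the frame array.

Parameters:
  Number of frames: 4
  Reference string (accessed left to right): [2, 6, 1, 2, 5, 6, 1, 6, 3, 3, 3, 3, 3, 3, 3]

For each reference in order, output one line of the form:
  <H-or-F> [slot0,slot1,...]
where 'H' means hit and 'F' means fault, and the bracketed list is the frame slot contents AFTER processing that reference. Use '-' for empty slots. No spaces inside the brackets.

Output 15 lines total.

F [2,-,-,-]
F [2,6,-,-]
F [2,6,1,-]
H [2,6,1,-]
F [2,6,1,5]
H [2,6,1,5]
H [2,6,1,5]
H [2,6,1,5]
F [2,6,3,5]
H [2,6,3,5]
H [2,6,3,5]
H [2,6,3,5]
H [2,6,3,5]
H [2,6,3,5]
H [2,6,3,5]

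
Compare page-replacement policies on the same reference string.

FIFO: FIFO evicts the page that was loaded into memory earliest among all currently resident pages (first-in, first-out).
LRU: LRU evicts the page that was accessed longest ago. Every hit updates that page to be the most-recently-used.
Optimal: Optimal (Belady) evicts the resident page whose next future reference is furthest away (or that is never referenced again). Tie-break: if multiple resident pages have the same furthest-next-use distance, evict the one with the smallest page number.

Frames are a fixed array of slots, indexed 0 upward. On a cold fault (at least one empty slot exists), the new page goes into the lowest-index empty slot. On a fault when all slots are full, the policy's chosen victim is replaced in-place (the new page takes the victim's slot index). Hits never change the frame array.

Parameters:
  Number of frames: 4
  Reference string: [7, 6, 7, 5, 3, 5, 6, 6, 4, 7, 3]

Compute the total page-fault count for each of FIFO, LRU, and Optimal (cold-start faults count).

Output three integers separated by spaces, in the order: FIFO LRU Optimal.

Answer: 6 7 5

Derivation:
--- FIFO ---
  step 0: ref 7 -> FAULT, frames=[7,-,-,-] (faults so far: 1)
  step 1: ref 6 -> FAULT, frames=[7,6,-,-] (faults so far: 2)
  step 2: ref 7 -> HIT, frames=[7,6,-,-] (faults so far: 2)
  step 3: ref 5 -> FAULT, frames=[7,6,5,-] (faults so far: 3)
  step 4: ref 3 -> FAULT, frames=[7,6,5,3] (faults so far: 4)
  step 5: ref 5 -> HIT, frames=[7,6,5,3] (faults so far: 4)
  step 6: ref 6 -> HIT, frames=[7,6,5,3] (faults so far: 4)
  step 7: ref 6 -> HIT, frames=[7,6,5,3] (faults so far: 4)
  step 8: ref 4 -> FAULT, evict 7, frames=[4,6,5,3] (faults so far: 5)
  step 9: ref 7 -> FAULT, evict 6, frames=[4,7,5,3] (faults so far: 6)
  step 10: ref 3 -> HIT, frames=[4,7,5,3] (faults so far: 6)
  FIFO total faults: 6
--- LRU ---
  step 0: ref 7 -> FAULT, frames=[7,-,-,-] (faults so far: 1)
  step 1: ref 6 -> FAULT, frames=[7,6,-,-] (faults so far: 2)
  step 2: ref 7 -> HIT, frames=[7,6,-,-] (faults so far: 2)
  step 3: ref 5 -> FAULT, frames=[7,6,5,-] (faults so far: 3)
  step 4: ref 3 -> FAULT, frames=[7,6,5,3] (faults so far: 4)
  step 5: ref 5 -> HIT, frames=[7,6,5,3] (faults so far: 4)
  step 6: ref 6 -> HIT, frames=[7,6,5,3] (faults so far: 4)
  step 7: ref 6 -> HIT, frames=[7,6,5,3] (faults so far: 4)
  step 8: ref 4 -> FAULT, evict 7, frames=[4,6,5,3] (faults so far: 5)
  step 9: ref 7 -> FAULT, evict 3, frames=[4,6,5,7] (faults so far: 6)
  step 10: ref 3 -> FAULT, evict 5, frames=[4,6,3,7] (faults so far: 7)
  LRU total faults: 7
--- Optimal ---
  step 0: ref 7 -> FAULT, frames=[7,-,-,-] (faults so far: 1)
  step 1: ref 6 -> FAULT, frames=[7,6,-,-] (faults so far: 2)
  step 2: ref 7 -> HIT, frames=[7,6,-,-] (faults so far: 2)
  step 3: ref 5 -> FAULT, frames=[7,6,5,-] (faults so far: 3)
  step 4: ref 3 -> FAULT, frames=[7,6,5,3] (faults so far: 4)
  step 5: ref 5 -> HIT, frames=[7,6,5,3] (faults so far: 4)
  step 6: ref 6 -> HIT, frames=[7,6,5,3] (faults so far: 4)
  step 7: ref 6 -> HIT, frames=[7,6,5,3] (faults so far: 4)
  step 8: ref 4 -> FAULT, evict 5, frames=[7,6,4,3] (faults so far: 5)
  step 9: ref 7 -> HIT, frames=[7,6,4,3] (faults so far: 5)
  step 10: ref 3 -> HIT, frames=[7,6,4,3] (faults so far: 5)
  Optimal total faults: 5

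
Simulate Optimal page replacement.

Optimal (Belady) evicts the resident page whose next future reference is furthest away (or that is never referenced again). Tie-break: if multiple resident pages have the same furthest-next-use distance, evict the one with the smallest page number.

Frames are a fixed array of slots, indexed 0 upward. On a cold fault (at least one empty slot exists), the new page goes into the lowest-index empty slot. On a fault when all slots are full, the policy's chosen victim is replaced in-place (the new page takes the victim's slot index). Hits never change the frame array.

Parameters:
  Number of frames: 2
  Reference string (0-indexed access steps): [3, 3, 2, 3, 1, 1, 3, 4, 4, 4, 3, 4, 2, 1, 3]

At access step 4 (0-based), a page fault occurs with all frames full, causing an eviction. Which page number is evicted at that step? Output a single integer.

Answer: 2

Derivation:
Step 0: ref 3 -> FAULT, frames=[3,-]
Step 1: ref 3 -> HIT, frames=[3,-]
Step 2: ref 2 -> FAULT, frames=[3,2]
Step 3: ref 3 -> HIT, frames=[3,2]
Step 4: ref 1 -> FAULT, evict 2, frames=[3,1]
At step 4: evicted page 2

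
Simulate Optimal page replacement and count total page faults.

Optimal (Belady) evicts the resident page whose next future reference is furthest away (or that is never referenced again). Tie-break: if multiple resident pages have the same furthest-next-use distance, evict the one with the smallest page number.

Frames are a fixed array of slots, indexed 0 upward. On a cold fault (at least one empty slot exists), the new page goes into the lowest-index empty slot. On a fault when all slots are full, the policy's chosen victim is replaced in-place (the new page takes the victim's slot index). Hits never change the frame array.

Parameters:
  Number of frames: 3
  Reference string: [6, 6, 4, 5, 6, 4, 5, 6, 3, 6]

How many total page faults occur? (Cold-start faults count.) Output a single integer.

Step 0: ref 6 → FAULT, frames=[6,-,-]
Step 1: ref 6 → HIT, frames=[6,-,-]
Step 2: ref 4 → FAULT, frames=[6,4,-]
Step 3: ref 5 → FAULT, frames=[6,4,5]
Step 4: ref 6 → HIT, frames=[6,4,5]
Step 5: ref 4 → HIT, frames=[6,4,5]
Step 6: ref 5 → HIT, frames=[6,4,5]
Step 7: ref 6 → HIT, frames=[6,4,5]
Step 8: ref 3 → FAULT (evict 4), frames=[6,3,5]
Step 9: ref 6 → HIT, frames=[6,3,5]
Total faults: 4

Answer: 4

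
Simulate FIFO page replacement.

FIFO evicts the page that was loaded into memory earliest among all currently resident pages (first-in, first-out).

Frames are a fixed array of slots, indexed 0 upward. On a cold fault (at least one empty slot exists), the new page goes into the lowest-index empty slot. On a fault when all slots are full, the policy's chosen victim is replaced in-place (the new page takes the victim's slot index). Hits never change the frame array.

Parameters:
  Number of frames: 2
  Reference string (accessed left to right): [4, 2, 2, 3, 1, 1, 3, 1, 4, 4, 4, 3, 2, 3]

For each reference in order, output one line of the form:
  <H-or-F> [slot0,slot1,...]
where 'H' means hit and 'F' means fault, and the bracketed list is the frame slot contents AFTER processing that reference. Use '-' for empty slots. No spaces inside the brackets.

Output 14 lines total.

F [4,-]
F [4,2]
H [4,2]
F [3,2]
F [3,1]
H [3,1]
H [3,1]
H [3,1]
F [4,1]
H [4,1]
H [4,1]
F [4,3]
F [2,3]
H [2,3]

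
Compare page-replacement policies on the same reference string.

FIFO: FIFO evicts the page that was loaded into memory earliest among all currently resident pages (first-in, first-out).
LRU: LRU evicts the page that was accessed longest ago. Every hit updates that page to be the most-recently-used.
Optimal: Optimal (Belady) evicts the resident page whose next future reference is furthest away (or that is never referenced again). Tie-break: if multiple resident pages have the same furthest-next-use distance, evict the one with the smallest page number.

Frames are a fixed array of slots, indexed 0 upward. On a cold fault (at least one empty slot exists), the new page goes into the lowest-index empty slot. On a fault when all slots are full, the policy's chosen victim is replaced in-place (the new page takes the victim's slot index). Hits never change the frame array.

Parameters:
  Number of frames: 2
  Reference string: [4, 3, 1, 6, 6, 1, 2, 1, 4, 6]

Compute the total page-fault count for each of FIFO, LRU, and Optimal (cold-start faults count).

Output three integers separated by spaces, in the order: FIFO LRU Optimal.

--- FIFO ---
  step 0: ref 4 -> FAULT, frames=[4,-] (faults so far: 1)
  step 1: ref 3 -> FAULT, frames=[4,3] (faults so far: 2)
  step 2: ref 1 -> FAULT, evict 4, frames=[1,3] (faults so far: 3)
  step 3: ref 6 -> FAULT, evict 3, frames=[1,6] (faults so far: 4)
  step 4: ref 6 -> HIT, frames=[1,6] (faults so far: 4)
  step 5: ref 1 -> HIT, frames=[1,6] (faults so far: 4)
  step 6: ref 2 -> FAULT, evict 1, frames=[2,6] (faults so far: 5)
  step 7: ref 1 -> FAULT, evict 6, frames=[2,1] (faults so far: 6)
  step 8: ref 4 -> FAULT, evict 2, frames=[4,1] (faults so far: 7)
  step 9: ref 6 -> FAULT, evict 1, frames=[4,6] (faults so far: 8)
  FIFO total faults: 8
--- LRU ---
  step 0: ref 4 -> FAULT, frames=[4,-] (faults so far: 1)
  step 1: ref 3 -> FAULT, frames=[4,3] (faults so far: 2)
  step 2: ref 1 -> FAULT, evict 4, frames=[1,3] (faults so far: 3)
  step 3: ref 6 -> FAULT, evict 3, frames=[1,6] (faults so far: 4)
  step 4: ref 6 -> HIT, frames=[1,6] (faults so far: 4)
  step 5: ref 1 -> HIT, frames=[1,6] (faults so far: 4)
  step 6: ref 2 -> FAULT, evict 6, frames=[1,2] (faults so far: 5)
  step 7: ref 1 -> HIT, frames=[1,2] (faults so far: 5)
  step 8: ref 4 -> FAULT, evict 2, frames=[1,4] (faults so far: 6)
  step 9: ref 6 -> FAULT, evict 1, frames=[6,4] (faults so far: 7)
  LRU total faults: 7
--- Optimal ---
  step 0: ref 4 -> FAULT, frames=[4,-] (faults so far: 1)
  step 1: ref 3 -> FAULT, frames=[4,3] (faults so far: 2)
  step 2: ref 1 -> FAULT, evict 3, frames=[4,1] (faults so far: 3)
  step 3: ref 6 -> FAULT, evict 4, frames=[6,1] (faults so far: 4)
  step 4: ref 6 -> HIT, frames=[6,1] (faults so far: 4)
  step 5: ref 1 -> HIT, frames=[6,1] (faults so far: 4)
  step 6: ref 2 -> FAULT, evict 6, frames=[2,1] (faults so far: 5)
  step 7: ref 1 -> HIT, frames=[2,1] (faults so far: 5)
  step 8: ref 4 -> FAULT, evict 1, frames=[2,4] (faults so far: 6)
  step 9: ref 6 -> FAULT, evict 2, frames=[6,4] (faults so far: 7)
  Optimal total faults: 7

Answer: 8 7 7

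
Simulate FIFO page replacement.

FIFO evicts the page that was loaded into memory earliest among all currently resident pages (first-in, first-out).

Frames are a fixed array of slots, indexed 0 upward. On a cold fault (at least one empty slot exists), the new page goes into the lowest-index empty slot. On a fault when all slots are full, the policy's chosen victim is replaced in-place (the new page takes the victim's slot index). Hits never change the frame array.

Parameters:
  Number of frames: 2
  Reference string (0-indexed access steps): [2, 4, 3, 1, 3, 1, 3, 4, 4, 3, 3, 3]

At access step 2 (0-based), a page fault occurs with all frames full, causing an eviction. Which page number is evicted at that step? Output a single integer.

Answer: 2

Derivation:
Step 0: ref 2 -> FAULT, frames=[2,-]
Step 1: ref 4 -> FAULT, frames=[2,4]
Step 2: ref 3 -> FAULT, evict 2, frames=[3,4]
At step 2: evicted page 2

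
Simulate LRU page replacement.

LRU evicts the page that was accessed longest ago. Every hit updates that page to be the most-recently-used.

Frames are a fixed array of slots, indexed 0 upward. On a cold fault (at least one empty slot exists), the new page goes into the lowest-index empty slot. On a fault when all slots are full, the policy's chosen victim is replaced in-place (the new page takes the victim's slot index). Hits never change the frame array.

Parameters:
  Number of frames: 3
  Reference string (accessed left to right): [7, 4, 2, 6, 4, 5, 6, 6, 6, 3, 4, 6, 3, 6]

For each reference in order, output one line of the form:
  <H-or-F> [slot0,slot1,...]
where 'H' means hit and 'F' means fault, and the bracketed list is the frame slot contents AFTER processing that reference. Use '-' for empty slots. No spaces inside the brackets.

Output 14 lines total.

F [7,-,-]
F [7,4,-]
F [7,4,2]
F [6,4,2]
H [6,4,2]
F [6,4,5]
H [6,4,5]
H [6,4,5]
H [6,4,5]
F [6,3,5]
F [6,3,4]
H [6,3,4]
H [6,3,4]
H [6,3,4]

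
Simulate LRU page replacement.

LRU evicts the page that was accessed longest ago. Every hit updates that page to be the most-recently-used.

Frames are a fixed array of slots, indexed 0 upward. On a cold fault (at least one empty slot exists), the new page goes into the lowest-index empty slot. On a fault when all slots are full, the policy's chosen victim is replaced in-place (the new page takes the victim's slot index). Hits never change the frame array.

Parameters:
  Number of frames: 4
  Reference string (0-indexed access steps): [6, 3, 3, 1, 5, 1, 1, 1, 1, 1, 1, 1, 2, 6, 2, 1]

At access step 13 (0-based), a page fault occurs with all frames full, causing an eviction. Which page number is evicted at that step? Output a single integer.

Step 0: ref 6 -> FAULT, frames=[6,-,-,-]
Step 1: ref 3 -> FAULT, frames=[6,3,-,-]
Step 2: ref 3 -> HIT, frames=[6,3,-,-]
Step 3: ref 1 -> FAULT, frames=[6,3,1,-]
Step 4: ref 5 -> FAULT, frames=[6,3,1,5]
Step 5: ref 1 -> HIT, frames=[6,3,1,5]
Step 6: ref 1 -> HIT, frames=[6,3,1,5]
Step 7: ref 1 -> HIT, frames=[6,3,1,5]
Step 8: ref 1 -> HIT, frames=[6,3,1,5]
Step 9: ref 1 -> HIT, frames=[6,3,1,5]
Step 10: ref 1 -> HIT, frames=[6,3,1,5]
Step 11: ref 1 -> HIT, frames=[6,3,1,5]
Step 12: ref 2 -> FAULT, evict 6, frames=[2,3,1,5]
Step 13: ref 6 -> FAULT, evict 3, frames=[2,6,1,5]
At step 13: evicted page 3

Answer: 3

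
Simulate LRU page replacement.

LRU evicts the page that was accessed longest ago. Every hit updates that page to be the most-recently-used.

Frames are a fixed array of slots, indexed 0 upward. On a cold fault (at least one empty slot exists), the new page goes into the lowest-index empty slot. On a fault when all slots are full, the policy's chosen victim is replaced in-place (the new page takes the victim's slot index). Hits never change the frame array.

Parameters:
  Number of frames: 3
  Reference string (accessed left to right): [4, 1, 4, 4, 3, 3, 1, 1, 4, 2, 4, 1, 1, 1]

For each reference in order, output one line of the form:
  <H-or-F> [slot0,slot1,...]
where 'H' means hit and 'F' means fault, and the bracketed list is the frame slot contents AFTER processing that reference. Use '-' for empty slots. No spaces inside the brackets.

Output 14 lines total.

F [4,-,-]
F [4,1,-]
H [4,1,-]
H [4,1,-]
F [4,1,3]
H [4,1,3]
H [4,1,3]
H [4,1,3]
H [4,1,3]
F [4,1,2]
H [4,1,2]
H [4,1,2]
H [4,1,2]
H [4,1,2]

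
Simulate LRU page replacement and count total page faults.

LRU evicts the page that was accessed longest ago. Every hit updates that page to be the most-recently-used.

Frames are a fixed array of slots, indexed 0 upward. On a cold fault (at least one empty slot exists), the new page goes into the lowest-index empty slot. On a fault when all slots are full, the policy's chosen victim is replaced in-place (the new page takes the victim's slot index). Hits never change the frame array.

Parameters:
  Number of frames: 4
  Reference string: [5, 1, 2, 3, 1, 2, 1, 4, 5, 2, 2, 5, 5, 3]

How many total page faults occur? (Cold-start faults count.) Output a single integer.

Step 0: ref 5 → FAULT, frames=[5,-,-,-]
Step 1: ref 1 → FAULT, frames=[5,1,-,-]
Step 2: ref 2 → FAULT, frames=[5,1,2,-]
Step 3: ref 3 → FAULT, frames=[5,1,2,3]
Step 4: ref 1 → HIT, frames=[5,1,2,3]
Step 5: ref 2 → HIT, frames=[5,1,2,3]
Step 6: ref 1 → HIT, frames=[5,1,2,3]
Step 7: ref 4 → FAULT (evict 5), frames=[4,1,2,3]
Step 8: ref 5 → FAULT (evict 3), frames=[4,1,2,5]
Step 9: ref 2 → HIT, frames=[4,1,2,5]
Step 10: ref 2 → HIT, frames=[4,1,2,5]
Step 11: ref 5 → HIT, frames=[4,1,2,5]
Step 12: ref 5 → HIT, frames=[4,1,2,5]
Step 13: ref 3 → FAULT (evict 1), frames=[4,3,2,5]
Total faults: 7

Answer: 7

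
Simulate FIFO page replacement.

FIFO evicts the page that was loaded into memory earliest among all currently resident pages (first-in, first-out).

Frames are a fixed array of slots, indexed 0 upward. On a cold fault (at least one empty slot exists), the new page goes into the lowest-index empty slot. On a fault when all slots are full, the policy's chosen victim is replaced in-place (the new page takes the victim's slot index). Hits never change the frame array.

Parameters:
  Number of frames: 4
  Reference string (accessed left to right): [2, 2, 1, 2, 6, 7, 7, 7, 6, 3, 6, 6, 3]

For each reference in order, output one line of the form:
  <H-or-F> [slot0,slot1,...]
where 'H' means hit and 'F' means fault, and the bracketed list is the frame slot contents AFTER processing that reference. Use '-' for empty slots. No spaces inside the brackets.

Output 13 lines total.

F [2,-,-,-]
H [2,-,-,-]
F [2,1,-,-]
H [2,1,-,-]
F [2,1,6,-]
F [2,1,6,7]
H [2,1,6,7]
H [2,1,6,7]
H [2,1,6,7]
F [3,1,6,7]
H [3,1,6,7]
H [3,1,6,7]
H [3,1,6,7]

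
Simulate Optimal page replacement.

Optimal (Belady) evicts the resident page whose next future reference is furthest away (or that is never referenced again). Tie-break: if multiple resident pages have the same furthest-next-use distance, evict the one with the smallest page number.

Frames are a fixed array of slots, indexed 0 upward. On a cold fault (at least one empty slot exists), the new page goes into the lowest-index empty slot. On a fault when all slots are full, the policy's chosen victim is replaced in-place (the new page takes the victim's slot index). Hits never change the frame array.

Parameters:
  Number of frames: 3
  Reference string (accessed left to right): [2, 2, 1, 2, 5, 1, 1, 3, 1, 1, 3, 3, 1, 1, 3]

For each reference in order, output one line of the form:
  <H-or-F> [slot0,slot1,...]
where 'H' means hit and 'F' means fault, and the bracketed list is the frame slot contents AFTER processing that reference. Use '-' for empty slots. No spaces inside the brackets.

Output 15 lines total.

F [2,-,-]
H [2,-,-]
F [2,1,-]
H [2,1,-]
F [2,1,5]
H [2,1,5]
H [2,1,5]
F [3,1,5]
H [3,1,5]
H [3,1,5]
H [3,1,5]
H [3,1,5]
H [3,1,5]
H [3,1,5]
H [3,1,5]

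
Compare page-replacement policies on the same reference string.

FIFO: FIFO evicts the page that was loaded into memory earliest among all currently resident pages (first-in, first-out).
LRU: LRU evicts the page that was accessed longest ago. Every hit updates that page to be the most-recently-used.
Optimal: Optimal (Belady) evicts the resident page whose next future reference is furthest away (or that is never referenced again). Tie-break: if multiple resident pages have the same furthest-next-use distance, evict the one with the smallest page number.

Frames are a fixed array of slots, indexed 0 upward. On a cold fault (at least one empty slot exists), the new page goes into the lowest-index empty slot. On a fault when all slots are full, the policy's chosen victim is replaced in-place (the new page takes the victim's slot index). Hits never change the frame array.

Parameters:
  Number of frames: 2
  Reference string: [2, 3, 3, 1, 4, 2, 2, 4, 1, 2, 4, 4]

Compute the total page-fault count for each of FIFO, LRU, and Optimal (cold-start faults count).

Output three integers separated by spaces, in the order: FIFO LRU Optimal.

Answer: 7 8 6

Derivation:
--- FIFO ---
  step 0: ref 2 -> FAULT, frames=[2,-] (faults so far: 1)
  step 1: ref 3 -> FAULT, frames=[2,3] (faults so far: 2)
  step 2: ref 3 -> HIT, frames=[2,3] (faults so far: 2)
  step 3: ref 1 -> FAULT, evict 2, frames=[1,3] (faults so far: 3)
  step 4: ref 4 -> FAULT, evict 3, frames=[1,4] (faults so far: 4)
  step 5: ref 2 -> FAULT, evict 1, frames=[2,4] (faults so far: 5)
  step 6: ref 2 -> HIT, frames=[2,4] (faults so far: 5)
  step 7: ref 4 -> HIT, frames=[2,4] (faults so far: 5)
  step 8: ref 1 -> FAULT, evict 4, frames=[2,1] (faults so far: 6)
  step 9: ref 2 -> HIT, frames=[2,1] (faults so far: 6)
  step 10: ref 4 -> FAULT, evict 2, frames=[4,1] (faults so far: 7)
  step 11: ref 4 -> HIT, frames=[4,1] (faults so far: 7)
  FIFO total faults: 7
--- LRU ---
  step 0: ref 2 -> FAULT, frames=[2,-] (faults so far: 1)
  step 1: ref 3 -> FAULT, frames=[2,3] (faults so far: 2)
  step 2: ref 3 -> HIT, frames=[2,3] (faults so far: 2)
  step 3: ref 1 -> FAULT, evict 2, frames=[1,3] (faults so far: 3)
  step 4: ref 4 -> FAULT, evict 3, frames=[1,4] (faults so far: 4)
  step 5: ref 2 -> FAULT, evict 1, frames=[2,4] (faults so far: 5)
  step 6: ref 2 -> HIT, frames=[2,4] (faults so far: 5)
  step 7: ref 4 -> HIT, frames=[2,4] (faults so far: 5)
  step 8: ref 1 -> FAULT, evict 2, frames=[1,4] (faults so far: 6)
  step 9: ref 2 -> FAULT, evict 4, frames=[1,2] (faults so far: 7)
  step 10: ref 4 -> FAULT, evict 1, frames=[4,2] (faults so far: 8)
  step 11: ref 4 -> HIT, frames=[4,2] (faults so far: 8)
  LRU total faults: 8
--- Optimal ---
  step 0: ref 2 -> FAULT, frames=[2,-] (faults so far: 1)
  step 1: ref 3 -> FAULT, frames=[2,3] (faults so far: 2)
  step 2: ref 3 -> HIT, frames=[2,3] (faults so far: 2)
  step 3: ref 1 -> FAULT, evict 3, frames=[2,1] (faults so far: 3)
  step 4: ref 4 -> FAULT, evict 1, frames=[2,4] (faults so far: 4)
  step 5: ref 2 -> HIT, frames=[2,4] (faults so far: 4)
  step 6: ref 2 -> HIT, frames=[2,4] (faults so far: 4)
  step 7: ref 4 -> HIT, frames=[2,4] (faults so far: 4)
  step 8: ref 1 -> FAULT, evict 4, frames=[2,1] (faults so far: 5)
  step 9: ref 2 -> HIT, frames=[2,1] (faults so far: 5)
  step 10: ref 4 -> FAULT, evict 1, frames=[2,4] (faults so far: 6)
  step 11: ref 4 -> HIT, frames=[2,4] (faults so far: 6)
  Optimal total faults: 6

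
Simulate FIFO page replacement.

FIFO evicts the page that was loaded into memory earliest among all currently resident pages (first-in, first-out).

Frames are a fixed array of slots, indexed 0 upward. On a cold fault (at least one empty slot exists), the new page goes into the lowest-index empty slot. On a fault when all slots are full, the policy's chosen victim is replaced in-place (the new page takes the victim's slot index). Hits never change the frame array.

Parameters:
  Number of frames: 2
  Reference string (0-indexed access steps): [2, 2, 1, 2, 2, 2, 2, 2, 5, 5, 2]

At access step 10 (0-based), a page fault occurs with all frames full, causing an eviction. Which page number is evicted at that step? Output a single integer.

Answer: 1

Derivation:
Step 0: ref 2 -> FAULT, frames=[2,-]
Step 1: ref 2 -> HIT, frames=[2,-]
Step 2: ref 1 -> FAULT, frames=[2,1]
Step 3: ref 2 -> HIT, frames=[2,1]
Step 4: ref 2 -> HIT, frames=[2,1]
Step 5: ref 2 -> HIT, frames=[2,1]
Step 6: ref 2 -> HIT, frames=[2,1]
Step 7: ref 2 -> HIT, frames=[2,1]
Step 8: ref 5 -> FAULT, evict 2, frames=[5,1]
Step 9: ref 5 -> HIT, frames=[5,1]
Step 10: ref 2 -> FAULT, evict 1, frames=[5,2]
At step 10: evicted page 1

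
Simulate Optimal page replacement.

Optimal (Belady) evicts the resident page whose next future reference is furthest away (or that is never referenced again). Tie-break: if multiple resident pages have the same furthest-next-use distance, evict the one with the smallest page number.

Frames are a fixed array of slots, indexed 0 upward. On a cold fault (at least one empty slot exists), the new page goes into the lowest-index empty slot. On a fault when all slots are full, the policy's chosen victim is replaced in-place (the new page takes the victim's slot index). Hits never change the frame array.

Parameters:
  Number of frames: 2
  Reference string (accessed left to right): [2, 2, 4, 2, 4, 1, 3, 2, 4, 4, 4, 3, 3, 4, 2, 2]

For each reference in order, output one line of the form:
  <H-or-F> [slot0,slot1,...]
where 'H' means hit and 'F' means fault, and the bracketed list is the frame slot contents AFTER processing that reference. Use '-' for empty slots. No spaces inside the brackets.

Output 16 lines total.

F [2,-]
H [2,-]
F [2,4]
H [2,4]
H [2,4]
F [2,1]
F [2,3]
H [2,3]
F [4,3]
H [4,3]
H [4,3]
H [4,3]
H [4,3]
H [4,3]
F [4,2]
H [4,2]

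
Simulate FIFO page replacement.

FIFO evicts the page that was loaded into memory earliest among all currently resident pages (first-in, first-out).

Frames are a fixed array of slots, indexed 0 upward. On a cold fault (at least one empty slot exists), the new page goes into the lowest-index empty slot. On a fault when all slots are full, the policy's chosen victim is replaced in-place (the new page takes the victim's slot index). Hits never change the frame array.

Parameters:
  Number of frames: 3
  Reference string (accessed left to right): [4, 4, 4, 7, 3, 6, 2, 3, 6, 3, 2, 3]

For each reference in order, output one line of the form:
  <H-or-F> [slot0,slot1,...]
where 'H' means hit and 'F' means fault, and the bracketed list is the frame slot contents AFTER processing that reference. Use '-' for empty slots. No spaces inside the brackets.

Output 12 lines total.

F [4,-,-]
H [4,-,-]
H [4,-,-]
F [4,7,-]
F [4,7,3]
F [6,7,3]
F [6,2,3]
H [6,2,3]
H [6,2,3]
H [6,2,3]
H [6,2,3]
H [6,2,3]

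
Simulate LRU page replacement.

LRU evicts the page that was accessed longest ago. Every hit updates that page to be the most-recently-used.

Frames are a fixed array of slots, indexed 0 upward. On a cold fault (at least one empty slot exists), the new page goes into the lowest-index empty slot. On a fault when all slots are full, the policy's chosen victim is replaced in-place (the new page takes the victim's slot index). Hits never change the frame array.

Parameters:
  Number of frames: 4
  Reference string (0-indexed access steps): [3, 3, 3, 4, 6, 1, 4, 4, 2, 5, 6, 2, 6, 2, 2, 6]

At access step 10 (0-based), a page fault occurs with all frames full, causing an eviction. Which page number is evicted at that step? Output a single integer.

Answer: 1

Derivation:
Step 0: ref 3 -> FAULT, frames=[3,-,-,-]
Step 1: ref 3 -> HIT, frames=[3,-,-,-]
Step 2: ref 3 -> HIT, frames=[3,-,-,-]
Step 3: ref 4 -> FAULT, frames=[3,4,-,-]
Step 4: ref 6 -> FAULT, frames=[3,4,6,-]
Step 5: ref 1 -> FAULT, frames=[3,4,6,1]
Step 6: ref 4 -> HIT, frames=[3,4,6,1]
Step 7: ref 4 -> HIT, frames=[3,4,6,1]
Step 8: ref 2 -> FAULT, evict 3, frames=[2,4,6,1]
Step 9: ref 5 -> FAULT, evict 6, frames=[2,4,5,1]
Step 10: ref 6 -> FAULT, evict 1, frames=[2,4,5,6]
At step 10: evicted page 1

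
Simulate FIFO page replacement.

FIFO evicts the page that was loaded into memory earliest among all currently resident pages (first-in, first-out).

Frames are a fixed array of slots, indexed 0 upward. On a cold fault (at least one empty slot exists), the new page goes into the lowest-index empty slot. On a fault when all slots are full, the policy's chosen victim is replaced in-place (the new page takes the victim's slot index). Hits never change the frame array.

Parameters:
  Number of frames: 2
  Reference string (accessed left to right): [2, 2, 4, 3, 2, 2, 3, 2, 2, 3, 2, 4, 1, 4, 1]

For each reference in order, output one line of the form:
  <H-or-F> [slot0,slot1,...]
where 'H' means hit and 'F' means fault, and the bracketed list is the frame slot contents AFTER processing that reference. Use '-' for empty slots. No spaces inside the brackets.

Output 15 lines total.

F [2,-]
H [2,-]
F [2,4]
F [3,4]
F [3,2]
H [3,2]
H [3,2]
H [3,2]
H [3,2]
H [3,2]
H [3,2]
F [4,2]
F [4,1]
H [4,1]
H [4,1]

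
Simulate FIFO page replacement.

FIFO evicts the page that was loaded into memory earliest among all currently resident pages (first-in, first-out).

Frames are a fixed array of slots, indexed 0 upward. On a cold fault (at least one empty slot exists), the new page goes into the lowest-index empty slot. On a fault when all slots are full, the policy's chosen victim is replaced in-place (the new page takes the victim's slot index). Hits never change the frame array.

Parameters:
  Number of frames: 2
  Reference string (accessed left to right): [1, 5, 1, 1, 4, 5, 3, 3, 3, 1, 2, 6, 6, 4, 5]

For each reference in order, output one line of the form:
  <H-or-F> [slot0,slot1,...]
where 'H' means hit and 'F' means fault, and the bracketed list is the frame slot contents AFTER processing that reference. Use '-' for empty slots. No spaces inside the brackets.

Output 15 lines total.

F [1,-]
F [1,5]
H [1,5]
H [1,5]
F [4,5]
H [4,5]
F [4,3]
H [4,3]
H [4,3]
F [1,3]
F [1,2]
F [6,2]
H [6,2]
F [6,4]
F [5,4]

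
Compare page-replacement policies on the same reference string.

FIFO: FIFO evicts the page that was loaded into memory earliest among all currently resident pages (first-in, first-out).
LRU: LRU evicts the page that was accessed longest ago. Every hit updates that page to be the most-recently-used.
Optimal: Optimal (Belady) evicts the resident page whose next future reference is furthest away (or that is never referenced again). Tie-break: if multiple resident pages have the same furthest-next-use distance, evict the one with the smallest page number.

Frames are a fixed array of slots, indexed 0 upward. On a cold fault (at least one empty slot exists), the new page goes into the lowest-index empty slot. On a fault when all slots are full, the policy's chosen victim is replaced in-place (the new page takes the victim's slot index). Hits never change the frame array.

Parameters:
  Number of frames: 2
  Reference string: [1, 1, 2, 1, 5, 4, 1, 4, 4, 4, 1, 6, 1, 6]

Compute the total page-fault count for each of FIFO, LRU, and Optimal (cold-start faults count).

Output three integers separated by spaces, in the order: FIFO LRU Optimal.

Answer: 6 6 5

Derivation:
--- FIFO ---
  step 0: ref 1 -> FAULT, frames=[1,-] (faults so far: 1)
  step 1: ref 1 -> HIT, frames=[1,-] (faults so far: 1)
  step 2: ref 2 -> FAULT, frames=[1,2] (faults so far: 2)
  step 3: ref 1 -> HIT, frames=[1,2] (faults so far: 2)
  step 4: ref 5 -> FAULT, evict 1, frames=[5,2] (faults so far: 3)
  step 5: ref 4 -> FAULT, evict 2, frames=[5,4] (faults so far: 4)
  step 6: ref 1 -> FAULT, evict 5, frames=[1,4] (faults so far: 5)
  step 7: ref 4 -> HIT, frames=[1,4] (faults so far: 5)
  step 8: ref 4 -> HIT, frames=[1,4] (faults so far: 5)
  step 9: ref 4 -> HIT, frames=[1,4] (faults so far: 5)
  step 10: ref 1 -> HIT, frames=[1,4] (faults so far: 5)
  step 11: ref 6 -> FAULT, evict 4, frames=[1,6] (faults so far: 6)
  step 12: ref 1 -> HIT, frames=[1,6] (faults so far: 6)
  step 13: ref 6 -> HIT, frames=[1,6] (faults so far: 6)
  FIFO total faults: 6
--- LRU ---
  step 0: ref 1 -> FAULT, frames=[1,-] (faults so far: 1)
  step 1: ref 1 -> HIT, frames=[1,-] (faults so far: 1)
  step 2: ref 2 -> FAULT, frames=[1,2] (faults so far: 2)
  step 3: ref 1 -> HIT, frames=[1,2] (faults so far: 2)
  step 4: ref 5 -> FAULT, evict 2, frames=[1,5] (faults so far: 3)
  step 5: ref 4 -> FAULT, evict 1, frames=[4,5] (faults so far: 4)
  step 6: ref 1 -> FAULT, evict 5, frames=[4,1] (faults so far: 5)
  step 7: ref 4 -> HIT, frames=[4,1] (faults so far: 5)
  step 8: ref 4 -> HIT, frames=[4,1] (faults so far: 5)
  step 9: ref 4 -> HIT, frames=[4,1] (faults so far: 5)
  step 10: ref 1 -> HIT, frames=[4,1] (faults so far: 5)
  step 11: ref 6 -> FAULT, evict 4, frames=[6,1] (faults so far: 6)
  step 12: ref 1 -> HIT, frames=[6,1] (faults so far: 6)
  step 13: ref 6 -> HIT, frames=[6,1] (faults so far: 6)
  LRU total faults: 6
--- Optimal ---
  step 0: ref 1 -> FAULT, frames=[1,-] (faults so far: 1)
  step 1: ref 1 -> HIT, frames=[1,-] (faults so far: 1)
  step 2: ref 2 -> FAULT, frames=[1,2] (faults so far: 2)
  step 3: ref 1 -> HIT, frames=[1,2] (faults so far: 2)
  step 4: ref 5 -> FAULT, evict 2, frames=[1,5] (faults so far: 3)
  step 5: ref 4 -> FAULT, evict 5, frames=[1,4] (faults so far: 4)
  step 6: ref 1 -> HIT, frames=[1,4] (faults so far: 4)
  step 7: ref 4 -> HIT, frames=[1,4] (faults so far: 4)
  step 8: ref 4 -> HIT, frames=[1,4] (faults so far: 4)
  step 9: ref 4 -> HIT, frames=[1,4] (faults so far: 4)
  step 10: ref 1 -> HIT, frames=[1,4] (faults so far: 4)
  step 11: ref 6 -> FAULT, evict 4, frames=[1,6] (faults so far: 5)
  step 12: ref 1 -> HIT, frames=[1,6] (faults so far: 5)
  step 13: ref 6 -> HIT, frames=[1,6] (faults so far: 5)
  Optimal total faults: 5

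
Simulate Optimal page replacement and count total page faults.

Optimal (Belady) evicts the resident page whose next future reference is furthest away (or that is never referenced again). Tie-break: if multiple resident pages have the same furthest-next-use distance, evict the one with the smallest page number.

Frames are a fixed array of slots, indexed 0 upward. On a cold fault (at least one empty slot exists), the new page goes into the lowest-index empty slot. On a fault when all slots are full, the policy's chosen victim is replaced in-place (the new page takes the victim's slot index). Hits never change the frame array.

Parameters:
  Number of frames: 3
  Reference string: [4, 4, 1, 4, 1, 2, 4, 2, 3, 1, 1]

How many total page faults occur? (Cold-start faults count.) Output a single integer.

Step 0: ref 4 → FAULT, frames=[4,-,-]
Step 1: ref 4 → HIT, frames=[4,-,-]
Step 2: ref 1 → FAULT, frames=[4,1,-]
Step 3: ref 4 → HIT, frames=[4,1,-]
Step 4: ref 1 → HIT, frames=[4,1,-]
Step 5: ref 2 → FAULT, frames=[4,1,2]
Step 6: ref 4 → HIT, frames=[4,1,2]
Step 7: ref 2 → HIT, frames=[4,1,2]
Step 8: ref 3 → FAULT (evict 2), frames=[4,1,3]
Step 9: ref 1 → HIT, frames=[4,1,3]
Step 10: ref 1 → HIT, frames=[4,1,3]
Total faults: 4

Answer: 4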